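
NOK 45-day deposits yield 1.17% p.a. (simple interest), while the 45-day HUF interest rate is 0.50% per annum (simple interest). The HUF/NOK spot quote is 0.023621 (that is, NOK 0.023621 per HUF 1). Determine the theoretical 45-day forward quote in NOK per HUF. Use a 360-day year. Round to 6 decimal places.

T = 45/360 years.
NOK accumulates by 1 + 0.0117×45/360 = 1.0014625.
HUF accumulates by 1 + 0.0050×45/360 = 1.000625.
So F = 0.023621 × 1.0014625 / 1.000625 = 0.02364077 (NOK/HUF).

0.023641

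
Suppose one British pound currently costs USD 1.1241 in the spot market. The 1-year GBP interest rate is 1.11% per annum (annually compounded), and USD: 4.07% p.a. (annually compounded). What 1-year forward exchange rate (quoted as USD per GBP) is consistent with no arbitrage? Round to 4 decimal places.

T = 1 year.
USD accumulates by (1 + 0.0407)^1 = 1.040700.
Growth of 1 GBP over T: (1 + 0.0111)^1 = 1.011100.
CIP: F = S · (grow USD)/(grow GBP) = 1.1241 × 1.040700/1.011100 = 1.157008 USD per GBP.

1.1570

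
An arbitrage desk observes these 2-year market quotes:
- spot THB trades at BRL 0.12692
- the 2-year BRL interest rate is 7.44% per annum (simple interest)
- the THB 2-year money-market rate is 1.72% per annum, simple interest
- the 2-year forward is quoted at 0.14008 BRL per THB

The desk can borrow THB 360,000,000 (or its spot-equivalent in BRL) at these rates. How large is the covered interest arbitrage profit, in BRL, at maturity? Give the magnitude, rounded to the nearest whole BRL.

BRL 326,500

T = 2 years.
Keep in THB, deliver into the forward: 360,000,000·1.034400·0.14008 = BRL 52,163,550.72.
Swap to BRL now, deposit: 360,000,000·0.12692·1.148800 = BRL 52,490,050.56.
The quoted forward undervalues THB, so borrow THB, convert to BRL at spot, deposit the BRL at 7.44%, and buy THB forward at 0.14008 to cover the loan.
The gap between the two covered legs is BRL 326,500.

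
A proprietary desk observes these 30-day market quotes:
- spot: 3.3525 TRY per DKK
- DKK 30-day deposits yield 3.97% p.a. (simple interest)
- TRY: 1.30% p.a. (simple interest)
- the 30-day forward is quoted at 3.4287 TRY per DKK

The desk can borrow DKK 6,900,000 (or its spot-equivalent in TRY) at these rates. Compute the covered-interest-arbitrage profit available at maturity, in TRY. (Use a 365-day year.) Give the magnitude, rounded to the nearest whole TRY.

TRY 578,260

T = 30/365 years.
Route A — deposit DKK, sell forward: 6,900,000 × 1.0032630137 × 3.4287 = TRY 23,735,226.48.
Route B — convert at spot, deposit TRY: 6,900,000 × 3.3525 × 1.0010684932 = TRY 23,156,966.65.
The quoted forward overvalues DKK, so borrow TRY, buy DKK at spot, deposit the DKK at 3.97%, and sell the proceeds forward at 3.4287.
Arbitrage profit = |23,735,226.48 − 23,156,966.65| = TRY 578,260.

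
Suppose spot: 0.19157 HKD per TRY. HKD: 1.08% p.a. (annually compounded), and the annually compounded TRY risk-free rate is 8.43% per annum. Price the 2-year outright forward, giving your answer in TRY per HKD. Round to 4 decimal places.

T = 2 years.
HKD accumulates by (1 + 0.0108)^2 = 1.0217166.
TRY growth factor: (1 + 0.0843)^2 = 1.1757065.
Forward (HKD per TRY) = 0.19157 × 1.0217166 / 1.1757065 = 0.1664788.
Invert for TRY per HKD: 1 / 0.1664788 = 6.0068.

6.0068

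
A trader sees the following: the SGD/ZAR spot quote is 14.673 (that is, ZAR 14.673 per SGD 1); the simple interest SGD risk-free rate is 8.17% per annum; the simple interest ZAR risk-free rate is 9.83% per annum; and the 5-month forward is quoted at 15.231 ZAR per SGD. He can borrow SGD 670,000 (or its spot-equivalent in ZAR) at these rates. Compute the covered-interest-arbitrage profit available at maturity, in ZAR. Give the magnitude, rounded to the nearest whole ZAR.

T = 5/12 years.
Invest the SGD and cover forward: 670,000 × 1.0340416667 × 15.231 = ZAR 10,552,157.38.
Convert at spot and invest in ZAR: 670,000 × 14.673 × 1.0409583333 = ZAR 10,233,567.69.
The quoted forward overvalues SGD, so borrow ZAR, buy SGD at spot, deposit the SGD at 8.17%, and sell the proceeds forward at 15.231.
Arbitrage profit = |10,552,157.38 − 10,233,567.69| = ZAR 318,590.

ZAR 318,590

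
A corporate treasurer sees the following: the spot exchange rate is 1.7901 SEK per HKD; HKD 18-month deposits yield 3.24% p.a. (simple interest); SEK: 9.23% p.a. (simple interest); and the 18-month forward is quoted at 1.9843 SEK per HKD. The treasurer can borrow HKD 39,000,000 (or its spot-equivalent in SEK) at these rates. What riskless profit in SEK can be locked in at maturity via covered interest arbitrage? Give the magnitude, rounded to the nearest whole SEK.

SEK 1,669,108

T = 18/12 years.
Invest the HKD and cover forward: 39,000,000 × 1.048600 × 1.9843 = SEK 81,148,742.22.
Convert at spot and invest in SEK: 39,000,000 × 1.7901 × 1.138450 = SEK 79,479,634.46.
The quoted forward overvalues HKD, so borrow SEK, buy HKD at spot, deposit the HKD at 3.24%, and sell the proceeds forward at 1.9843.
Arbitrage profit = |81,148,742.22 − 79,479,634.46| = SEK 1,669,108.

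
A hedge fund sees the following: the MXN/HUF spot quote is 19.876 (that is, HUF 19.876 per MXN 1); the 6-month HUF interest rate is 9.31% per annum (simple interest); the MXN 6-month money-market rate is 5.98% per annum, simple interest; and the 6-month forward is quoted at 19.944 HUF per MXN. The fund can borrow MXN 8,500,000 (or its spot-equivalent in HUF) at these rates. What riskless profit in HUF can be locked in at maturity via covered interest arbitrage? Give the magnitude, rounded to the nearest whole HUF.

T = 6/12 years.
Route A — deposit MXN, sell forward: 8,500,000 × 1.029900 × 19.944 = HUF 174,592,767.60.
Route B — convert at spot, deposit HUF: 8,500,000 × 19.876 × 1.046550 = HUF 176,810,436.30.
The quoted forward undervalues MXN, so borrow MXN, convert to HUF at spot, deposit the HUF at 9.31%, and buy MXN forward at 19.944 to cover the loan.
Profit = 176,810,436.30 − 174,592,767.60 = HUF 2,217,669.

HUF 2,217,669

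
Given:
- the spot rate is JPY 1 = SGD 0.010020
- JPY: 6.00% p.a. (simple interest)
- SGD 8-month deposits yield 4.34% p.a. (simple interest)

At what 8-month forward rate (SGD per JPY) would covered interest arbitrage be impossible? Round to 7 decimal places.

T = 8/12 years.
Growth of 1 SGD over T: 1 + 0.0434×8/12 = 1.0289333.
JPY accumulates by 1 + 0.0600×8/12 = 1.040000.
CIP: F = S · (grow SGD)/(grow JPY) = 0.01002 × 1.0289333/1.040000 = 0.009913377 SGD per JPY.

0.0099134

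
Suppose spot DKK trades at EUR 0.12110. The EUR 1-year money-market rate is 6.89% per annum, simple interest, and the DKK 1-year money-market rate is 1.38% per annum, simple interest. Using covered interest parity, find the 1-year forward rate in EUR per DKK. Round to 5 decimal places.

0.12768

T = 1 year.
EUR accumulates by 1 + 0.0689×1 = 1.068900.
DKK growth factor: 1 + 0.0138×1 = 1.013800.
So F = 0.1211 × 1.068900 / 1.013800 = 0.1276818 (EUR/DKK).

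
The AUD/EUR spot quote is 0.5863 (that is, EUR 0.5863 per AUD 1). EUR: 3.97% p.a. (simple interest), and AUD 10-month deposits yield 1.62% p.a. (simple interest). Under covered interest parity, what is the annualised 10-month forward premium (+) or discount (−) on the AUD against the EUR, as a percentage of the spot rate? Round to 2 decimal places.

+2.32%

T = 10/12 years.
F = S · g_EUR/g_AUD = 0.5863 × 1.0330833/1.013500 = 0.5976288.
(F − S)/S ÷ T = (0.5976288 − 0.5863)/0.5863/(10/12) = 0.023187 → 2.32%.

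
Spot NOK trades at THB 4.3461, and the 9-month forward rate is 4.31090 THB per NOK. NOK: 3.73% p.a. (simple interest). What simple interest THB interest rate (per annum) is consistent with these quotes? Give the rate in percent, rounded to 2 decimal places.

T = 9/12 years.
By CIP, F/S equals the THB-to-NOK growth ratio: 4.3109/4.3461 = 0.9919008.
NOK growth factor: 1 + 0.0373×9/12 = 1.027975.
So the THB growth factor = 1.0196492.
(1.0196492 − 1)/T = 0.026199, i.e. 2.62%.

2.62%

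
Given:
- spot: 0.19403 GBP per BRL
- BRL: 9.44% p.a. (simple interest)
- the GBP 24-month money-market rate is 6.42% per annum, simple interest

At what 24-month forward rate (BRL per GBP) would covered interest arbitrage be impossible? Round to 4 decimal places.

5.4297

T = 2 years.
Growth of 1 GBP over T: 1 + 0.0642×2 = 1.128400.
BRL accumulates by 1 + 0.0944×2 = 1.188800.
CIP: F = S · (grow GBP)/(grow BRL) = 0.19403 × 1.128400/1.188800 = 0.1841718 GBP per BRL.
Quoted the other way: 1/0.1841718 = 5.4297 BRL per GBP.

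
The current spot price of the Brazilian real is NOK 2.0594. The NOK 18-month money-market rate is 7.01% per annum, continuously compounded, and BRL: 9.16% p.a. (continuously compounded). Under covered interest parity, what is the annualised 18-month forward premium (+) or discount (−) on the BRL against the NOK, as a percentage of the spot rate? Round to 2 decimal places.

T = 18/12 years.
F = S · g_NOK/g_BRL = 2.0594 × 1.1108772/1.147287 = 1.9940438.
Annualised premium = (F − S)/S × (1/T) = (1.9940438 − 2.0594)/2.0594 ÷ (18/12) = -2.12%.

-2.12%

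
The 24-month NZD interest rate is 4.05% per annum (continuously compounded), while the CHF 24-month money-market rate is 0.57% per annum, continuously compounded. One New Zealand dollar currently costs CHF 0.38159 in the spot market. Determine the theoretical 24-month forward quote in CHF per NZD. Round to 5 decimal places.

T = 2 years.
CHF growth factor: e^(0.0057×2) = 1.0114652.
NZD growth factor: e^(0.0405×2) = 1.0843709.
Forward (CHF per NZD) = 0.38159 × 1.0114652 / 1.0843709 = 0.3559345.

0.35593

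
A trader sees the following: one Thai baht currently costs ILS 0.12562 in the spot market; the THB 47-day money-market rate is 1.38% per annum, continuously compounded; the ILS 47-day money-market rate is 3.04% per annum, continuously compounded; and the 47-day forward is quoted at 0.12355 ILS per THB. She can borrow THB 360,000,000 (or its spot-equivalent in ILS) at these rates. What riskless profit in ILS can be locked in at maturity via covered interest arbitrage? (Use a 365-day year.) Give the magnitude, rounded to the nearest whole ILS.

ILS 843,467

T = 47/365 years.
Route A — deposit THB, sell forward: 360,000,000 × 1.0017785661 × 0.12355 = ILS 44,557,107.06.
Route B — convert at spot, deposit ILS: 360,000,000 × 0.12562 × 1.0039221923 = ILS 45,400,574.09.
The quoted forward undervalues THB, so borrow THB, convert to ILS at spot, deposit the ILS at 3.04%, and buy THB forward at 0.12355 to cover the loan.
Profit = 45,400,574.09 − 44,557,107.06 = ILS 843,467.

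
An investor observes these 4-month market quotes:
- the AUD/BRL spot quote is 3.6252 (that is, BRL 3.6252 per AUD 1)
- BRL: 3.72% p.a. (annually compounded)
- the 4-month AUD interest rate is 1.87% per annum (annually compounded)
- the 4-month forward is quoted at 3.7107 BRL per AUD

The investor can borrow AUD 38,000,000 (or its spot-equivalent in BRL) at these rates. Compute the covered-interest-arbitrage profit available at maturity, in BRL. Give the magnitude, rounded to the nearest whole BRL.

T = 4/12 years.
Keep in AUD, deliver into the forward: 38,000,000·1.00619487758·3.7107 = BRL 141,880,118.62.
Swap to BRL now, deposit: 38,000,000·3.6252·1.01224934099 = BRL 139,445,039.82.
The quoted forward overvalues AUD, so borrow BRL, buy AUD at spot, deposit the AUD at 1.87%, and sell the proceeds forward at 3.7107.
Profit = 141,880,118.62 − 139,445,039.82 = BRL 2,435,079.

BRL 2,435,079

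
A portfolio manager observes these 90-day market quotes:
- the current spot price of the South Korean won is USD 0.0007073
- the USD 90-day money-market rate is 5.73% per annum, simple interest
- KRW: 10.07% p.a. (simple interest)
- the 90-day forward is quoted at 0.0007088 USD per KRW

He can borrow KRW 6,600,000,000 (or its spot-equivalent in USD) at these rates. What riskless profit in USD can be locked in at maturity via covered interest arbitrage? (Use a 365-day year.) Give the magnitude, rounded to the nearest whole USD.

USD 60,102

T = 90/365 years.
Route A — deposit KRW, sell forward: 6,600,000,000 × 1.024830137 × 0.0007088 = USD 4,794,237.37.
Route B — convert at spot, deposit USD: 6,600,000,000 × 0.0007073 × 1.014128767 = USD 4,734,135.63.
The quoted forward overvalues KRW, so borrow USD, buy KRW at spot, deposit the KRW at 10.07%, and sell the proceeds forward at 0.0007088.
The gap between the two covered legs is USD 60,102.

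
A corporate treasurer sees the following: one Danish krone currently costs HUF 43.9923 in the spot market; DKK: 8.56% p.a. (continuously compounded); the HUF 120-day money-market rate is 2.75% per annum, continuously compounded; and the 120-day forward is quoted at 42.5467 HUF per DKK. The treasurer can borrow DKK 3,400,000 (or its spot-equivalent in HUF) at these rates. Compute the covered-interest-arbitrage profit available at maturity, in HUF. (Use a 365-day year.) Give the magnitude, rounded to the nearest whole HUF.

T = 120/365 years.
Keep in DKK, deliver into the forward: 3,400,000·1.02854220602·42.5467 = HUF 148,787,660.70.
Swap to HUF now, deposit: 3,400,000·43.9923·1.00908209005 = HUF 150,932,262.90.
The quoted forward undervalues DKK, so borrow DKK, convert to HUF at spot, deposit the HUF at 2.75%, and buy DKK forward at 42.5467 to cover the loan.
Profit = 150,932,262.90 − 148,787,660.70 = HUF 2,144,602.

HUF 2,144,602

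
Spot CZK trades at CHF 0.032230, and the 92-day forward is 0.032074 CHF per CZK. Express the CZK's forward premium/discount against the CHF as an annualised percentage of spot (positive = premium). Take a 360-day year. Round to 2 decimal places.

T = 92/360 years.
(F − S)/S = (0.032074 − 0.03223)/0.03223 = -0.0048402.
×(1/T) gives -1.89% p.a.

-1.89%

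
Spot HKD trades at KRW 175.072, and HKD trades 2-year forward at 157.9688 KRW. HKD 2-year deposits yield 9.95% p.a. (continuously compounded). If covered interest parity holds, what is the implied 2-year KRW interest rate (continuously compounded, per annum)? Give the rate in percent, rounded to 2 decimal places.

T = 2 years.
CIP gives F = S · g_KRW/g_HKD, so g_KRW/g_HKD = 157.9688/175.072 = 0.9023076.
The HKD side grows by e^(0.0995×2) = 1.220182.
Hence g_KRW = 1.1009795.
Take logs: ln 1.1009795 / 2 = 0.048100, so 4.81%.

4.81%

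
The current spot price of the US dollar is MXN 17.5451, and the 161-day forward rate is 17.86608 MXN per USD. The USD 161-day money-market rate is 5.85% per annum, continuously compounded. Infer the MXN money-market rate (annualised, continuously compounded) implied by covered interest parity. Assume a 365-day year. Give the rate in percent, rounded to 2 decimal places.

T = 161/365 years.
By CIP, F/S equals the MXN-to-USD growth ratio: 17.86608/17.5451 = 1.0182946.
The USD side grows by e^(0.0585×161/365) = 1.0261399.
So the MXN growth factor = 1.0449127.
Take logs: ln 1.0449127 / (161/365) = 0.099600, so 9.96%.

9.96%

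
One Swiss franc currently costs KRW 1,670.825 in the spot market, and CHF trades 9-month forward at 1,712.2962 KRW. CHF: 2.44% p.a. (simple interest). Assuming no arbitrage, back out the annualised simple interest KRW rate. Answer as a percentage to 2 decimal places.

T = 9/12 years.
F/S = 1712.2962/1670.825 = 1.0248208 = (growth of KRW) / (growth of CHF).
CHF growth factor: 1 + 0.0244×9/12 = 1.018300.
Hence g_KRW = 1.043575.
(1.043575 − 1)/T = 0.058100, i.e. 5.81%.

5.81%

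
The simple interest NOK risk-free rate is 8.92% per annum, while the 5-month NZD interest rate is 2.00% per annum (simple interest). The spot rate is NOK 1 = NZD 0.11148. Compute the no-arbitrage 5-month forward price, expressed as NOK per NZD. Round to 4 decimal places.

T = 5/12 years.
Growth of 1 NZD over T: 1 + 0.0200×5/12 = 1.0083333.
Growth of 1 NOK over T: 1 + 0.0892×5/12 = 1.0371667.
CIP: F = S · (grow NZD)/(grow NOK) = 0.11148 × 1.0083333/1.0371667 = 0.1083808 NZD per NOK.
Quoted the other way: 1/0.1083808 = 9.2267 NOK per NZD.

9.2267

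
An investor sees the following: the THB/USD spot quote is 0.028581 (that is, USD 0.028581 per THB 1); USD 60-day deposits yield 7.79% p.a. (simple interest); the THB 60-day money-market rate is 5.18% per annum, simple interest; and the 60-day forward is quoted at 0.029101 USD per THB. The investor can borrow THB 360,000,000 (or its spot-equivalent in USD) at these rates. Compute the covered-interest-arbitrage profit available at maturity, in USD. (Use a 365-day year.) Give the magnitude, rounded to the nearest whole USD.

USD 144,649

T = 60/365 years.
Invest the THB and cover forward: 360,000,000 × 1.0085150685 × 0.029101 = USD 10,565,566.92.
Convert at spot and invest in USD: 360,000,000 × 0.028581 × 1.0128054795 = USD 10,420,917.63.
The quoted forward overvalues THB, so borrow USD, buy THB at spot, deposit the THB at 5.18%, and sell the proceeds forward at 0.029101.
The gap between the two covered legs is USD 144,649.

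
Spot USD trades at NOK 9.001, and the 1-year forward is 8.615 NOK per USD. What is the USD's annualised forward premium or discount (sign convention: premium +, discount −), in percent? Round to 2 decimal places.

T = 1 year.
Period premium: (8.615 − 9.001)/9.001 = -0.0428841.
Per annum: -0.0428841 / 1 = -0.042884 = -4.29%.

-4.29%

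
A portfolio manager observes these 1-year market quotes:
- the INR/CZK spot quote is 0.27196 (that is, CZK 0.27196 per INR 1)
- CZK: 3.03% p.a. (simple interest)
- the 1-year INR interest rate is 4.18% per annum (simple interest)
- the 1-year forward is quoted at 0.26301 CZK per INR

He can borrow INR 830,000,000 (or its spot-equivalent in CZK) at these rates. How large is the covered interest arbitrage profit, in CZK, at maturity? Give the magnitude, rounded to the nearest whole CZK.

T = 1 year.
Invest the INR and cover forward: 830,000,000 × 1.041800 × 0.26301 = CZK 227,423,168.94.
Convert at spot and invest in CZK: 830,000,000 × 0.27196 × 1.030300 = CZK 232,566,322.04.
The quoted forward undervalues INR, so borrow INR, convert to CZK at spot, deposit the CZK at 3.03%, and buy INR forward at 0.26301 to cover the loan.
Profit = 232,566,322.04 − 227,423,168.94 = CZK 5,143,153.

CZK 5,143,153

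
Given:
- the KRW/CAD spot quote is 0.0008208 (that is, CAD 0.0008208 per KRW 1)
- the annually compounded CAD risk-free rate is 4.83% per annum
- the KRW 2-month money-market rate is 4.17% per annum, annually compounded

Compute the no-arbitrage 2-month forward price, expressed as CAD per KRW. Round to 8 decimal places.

T = 2/12 years.
Growth of 1 CAD over T: (1 + 0.0483)^(2/12) = 1.0078926.
KRW growth factor: (1 + 0.0417)^(2/12) = 1.0068322.
CIP: F = S · (grow CAD)/(grow KRW) = 0.0008208 × 1.0078926/1.0068322 = 0.0008216645 CAD per KRW.

0.00082166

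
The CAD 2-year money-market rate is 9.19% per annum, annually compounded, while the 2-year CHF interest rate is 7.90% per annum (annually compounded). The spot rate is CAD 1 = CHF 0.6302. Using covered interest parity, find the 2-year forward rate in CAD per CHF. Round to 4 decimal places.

T = 2 years.
Growth of 1 CHF over T: (1 + 0.0790)^2 = 1.164241.
CAD growth factor: (1 + 0.0919)^2 = 1.1922456.
So F = 0.6302 × 1.164241 / 1.1922456 = 0.6153973 (CHF/CAD).
Invert for CAD per CHF: 1 / 0.6153973 = 1.6250.

1.6250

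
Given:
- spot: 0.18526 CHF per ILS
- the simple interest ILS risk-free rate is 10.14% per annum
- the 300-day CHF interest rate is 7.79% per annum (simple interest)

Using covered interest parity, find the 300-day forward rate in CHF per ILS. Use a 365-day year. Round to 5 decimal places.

0.18196

T = 300/365 years.
CHF accumulates by 1 + 0.0779×300/365 = 1.0640274.
Growth of 1 ILS over T: 1 + 0.1014×300/365 = 1.0833425.
CIP: F = S · (grow CHF)/(grow ILS) = 0.18526 × 1.0640274/1.0833425 = 0.1819570 CHF per ILS.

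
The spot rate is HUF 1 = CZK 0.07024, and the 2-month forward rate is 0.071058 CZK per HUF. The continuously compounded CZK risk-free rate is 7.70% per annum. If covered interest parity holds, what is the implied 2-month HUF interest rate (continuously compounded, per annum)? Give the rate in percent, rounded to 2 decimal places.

T = 2/12 years.
F/S = 0.071058/0.07024 = 1.0116458 = (growth of CZK) / (growth of HUF).
The CZK side grows by e^(0.0770×2/12) = 1.012916.
Hence g_HUF = 1.0012556.
r = ln(1.0012556)/(2/12) = 0.007529 → 0.75%.

0.75%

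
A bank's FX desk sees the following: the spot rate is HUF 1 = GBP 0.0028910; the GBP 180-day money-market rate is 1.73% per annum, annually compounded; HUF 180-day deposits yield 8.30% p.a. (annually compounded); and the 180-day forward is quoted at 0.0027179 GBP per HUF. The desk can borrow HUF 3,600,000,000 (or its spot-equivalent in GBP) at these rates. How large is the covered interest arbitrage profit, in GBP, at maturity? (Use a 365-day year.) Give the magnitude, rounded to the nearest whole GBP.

T = 180/365 years.
Route A — deposit HUF, sell forward: 3,600,000,000 × 1.0401046718 × 0.0027179 = GBP 10,176,841.75.
Route B — convert at spot, deposit GBP: 3,600,000,000 × 0.0028910 × 1.0084944242 = GBP 10,496,006.57.
The quoted forward undervalues HUF, so borrow HUF, convert to GBP at spot, deposit the GBP at 1.73%, and buy HUF forward at 0.0027179 to cover the loan.
The gap between the two covered legs is GBP 319,165.

GBP 319,165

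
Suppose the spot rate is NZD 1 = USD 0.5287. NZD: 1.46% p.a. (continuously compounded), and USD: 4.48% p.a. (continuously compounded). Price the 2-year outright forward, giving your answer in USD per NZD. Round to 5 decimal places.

T = 2 years.
Growth of 1 USD over T: e^(0.0448×2) = 1.0937367.
NZD growth factor: e^(0.0146×2) = 1.0296305.
CIP: F = S · (grow USD)/(grow NZD) = 0.5287 × 1.0937367/1.0296305 = 0.5616176 USD per NZD.

0.56162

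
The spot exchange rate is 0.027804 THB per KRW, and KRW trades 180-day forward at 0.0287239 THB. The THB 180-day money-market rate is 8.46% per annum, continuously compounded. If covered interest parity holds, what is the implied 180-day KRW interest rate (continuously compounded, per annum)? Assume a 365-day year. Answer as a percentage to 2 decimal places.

1.86%

T = 180/365 years.
F/S = 0.0287239/0.027804 = 1.0330852 = (growth of THB) / (growth of KRW).
THB growth factor: e^(0.0846×180/365) = 1.0426031.
That pins the KRW growth at 1.0092131.
r = ln(1.0092131)/(180/365) = 0.018597 → 1.86%.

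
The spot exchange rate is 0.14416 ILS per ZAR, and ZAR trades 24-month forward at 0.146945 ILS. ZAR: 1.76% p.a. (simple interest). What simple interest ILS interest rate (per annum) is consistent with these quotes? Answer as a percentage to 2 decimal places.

2.76%

T = 2 years.
CIP gives F = S · g_ILS/g_ZAR, so g_ILS/g_ZAR = 0.146945/0.14416 = 1.0193188.
ZAR growth factor: 1 + 0.0176×2 = 1.035200.
Hence g_ILS = 1.0551988.
(1.0551988 − 1)/T = 0.027599, i.e. 2.76%.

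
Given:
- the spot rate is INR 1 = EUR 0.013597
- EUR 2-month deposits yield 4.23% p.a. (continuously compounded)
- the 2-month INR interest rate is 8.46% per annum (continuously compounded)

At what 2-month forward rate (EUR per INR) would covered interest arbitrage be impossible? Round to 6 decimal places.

T = 2/12 years.
EUR accumulates by e^(0.0423×2/12) = 1.0070749.
INR growth factor: e^(0.0846×2/12) = 1.0141999.
So F = 0.013597 × 1.0070749 / 1.0141999 = 0.01350148 (EUR/INR).

0.013501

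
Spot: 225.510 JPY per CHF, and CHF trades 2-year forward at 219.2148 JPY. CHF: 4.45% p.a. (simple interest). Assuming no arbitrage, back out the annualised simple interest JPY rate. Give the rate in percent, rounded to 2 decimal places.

2.93%

T = 2 years.
F/S = 219.2148/225.51 = 0.9720846 = (growth of JPY) / (growth of CHF).
The CHF side grows by 1 + 0.0445×2 = 1.089000.
That pins the JPY growth at 1.0586001.
r = (1.0586001 − 1)/2 = 0.029300 → 2.93%.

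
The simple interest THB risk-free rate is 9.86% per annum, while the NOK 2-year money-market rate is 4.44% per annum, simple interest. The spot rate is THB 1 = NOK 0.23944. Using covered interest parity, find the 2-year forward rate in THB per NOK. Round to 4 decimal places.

4.5922

T = 2 years.
NOK accumulates by 1 + 0.0444×2 = 1.088800.
THB accumulates by 1 + 0.0986×2 = 1.197200.
Forward (NOK per THB) = 0.23944 × 1.088800 / 1.197200 = 0.2177600.
Invert for THB per NOK: 1 / 0.2177600 = 4.5922.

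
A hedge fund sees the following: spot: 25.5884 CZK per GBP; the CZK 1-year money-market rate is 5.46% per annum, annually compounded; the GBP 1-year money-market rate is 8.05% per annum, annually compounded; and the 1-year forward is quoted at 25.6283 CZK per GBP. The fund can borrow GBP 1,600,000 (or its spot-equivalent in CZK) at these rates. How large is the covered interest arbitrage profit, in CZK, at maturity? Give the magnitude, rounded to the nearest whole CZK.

CZK 1,129,362

T = 1 year.
Route A — deposit GBP, sell forward: 1,600,000 × 1.080500 × 25.6283 = CZK 44,306,205.04.
Route B — convert at spot, deposit CZK: 1,600,000 × 25.5884 × 1.054600 = CZK 43,176,842.62.
The quoted forward overvalues GBP, so borrow CZK, buy GBP at spot, deposit the GBP at 8.05%, and sell the proceeds forward at 25.6283.
Arbitrage profit = |44,306,205.04 − 43,176,842.62| = CZK 1,129,362.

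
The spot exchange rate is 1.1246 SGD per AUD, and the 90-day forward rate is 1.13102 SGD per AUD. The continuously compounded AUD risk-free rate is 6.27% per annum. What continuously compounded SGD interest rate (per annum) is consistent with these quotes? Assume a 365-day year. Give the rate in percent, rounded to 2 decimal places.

8.58%

T = 90/365 years.
By CIP, F/S equals the SGD-to-AUD growth ratio: 1.13102/1.1246 = 1.0057087.
The AUD side grows by e^(0.0627×90/365) = 1.0155804.
Hence g_SGD = 1.021378.
Take logs: ln 1.021378 / (90/365) = 0.085786, so 8.58%.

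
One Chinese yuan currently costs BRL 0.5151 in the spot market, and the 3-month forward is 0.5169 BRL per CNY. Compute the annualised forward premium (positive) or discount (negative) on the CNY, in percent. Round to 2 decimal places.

T = 3/12 years.
(F − S)/S = (0.5169 − 0.5151)/0.5151 = 0.0034945.
Annualise by dividing by T: 0.0034945 / (3/12) = 0.013978 → 1.40%.

+1.40%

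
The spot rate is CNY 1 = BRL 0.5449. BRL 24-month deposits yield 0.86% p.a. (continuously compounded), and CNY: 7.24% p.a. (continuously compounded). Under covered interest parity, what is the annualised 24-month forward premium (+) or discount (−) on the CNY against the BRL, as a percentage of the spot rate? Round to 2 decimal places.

-5.99%

T = 2 years.
F = S · g_BRL/g_CNY = 0.5449 × 1.0173488/1.1558084 = 0.4796239.
Annualised premium = (F − S)/S × (1/T) = (0.4796239 − 0.5449)/0.5449 ÷ 2 = -5.99%.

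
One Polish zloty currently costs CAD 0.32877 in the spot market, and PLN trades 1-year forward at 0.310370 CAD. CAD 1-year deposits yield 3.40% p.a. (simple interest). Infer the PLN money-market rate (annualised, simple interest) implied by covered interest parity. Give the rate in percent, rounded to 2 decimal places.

T = 1 year.
By CIP, F/S equals the CAD-to-PLN growth ratio: 0.31037/0.32877 = 0.9440338.
The CAD side grows by 1 + 0.0340×1 = 1.034000.
Hence g_PLN = 1.0952998.
(1.0952998 − 1)/T = 0.095300, i.e. 9.53%.

9.53%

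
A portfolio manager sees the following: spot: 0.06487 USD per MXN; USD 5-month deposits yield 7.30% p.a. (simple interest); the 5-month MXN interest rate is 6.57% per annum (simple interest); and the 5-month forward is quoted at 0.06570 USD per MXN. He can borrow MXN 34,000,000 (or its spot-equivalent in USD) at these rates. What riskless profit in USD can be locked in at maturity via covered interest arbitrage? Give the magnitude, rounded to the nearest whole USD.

USD 22,284

T = 5/12 years.
Invest the MXN and cover forward: 34,000,000 × 1.027375 × 0.06570 = USD 2,294,950.28.
Convert at spot and invest in USD: 34,000,000 × 0.06487 × 1.030416667 = USD 2,272,666.39.
The quoted forward overvalues MXN, so borrow USD, buy MXN at spot, deposit the MXN at 6.57%, and sell the proceeds forward at 0.06570.
The gap between the two covered legs is USD 22,284.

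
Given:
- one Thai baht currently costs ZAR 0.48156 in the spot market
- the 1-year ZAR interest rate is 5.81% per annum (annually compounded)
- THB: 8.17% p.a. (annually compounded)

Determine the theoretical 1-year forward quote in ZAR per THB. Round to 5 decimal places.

T = 1 year.
Growth of 1 ZAR over T: (1 + 0.0581)^1 = 1.058100.
THB accumulates by (1 + 0.0817)^1 = 1.081700.
So F = 0.48156 × 1.058100 / 1.081700 = 0.4710536 (ZAR/THB).

0.47105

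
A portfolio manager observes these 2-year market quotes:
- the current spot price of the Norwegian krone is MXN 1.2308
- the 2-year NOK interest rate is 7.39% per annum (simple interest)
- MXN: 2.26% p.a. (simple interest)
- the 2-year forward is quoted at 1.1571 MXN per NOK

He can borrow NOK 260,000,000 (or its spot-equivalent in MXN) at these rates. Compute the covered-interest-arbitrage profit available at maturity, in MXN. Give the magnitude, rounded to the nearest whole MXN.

MXN 10,838,677

T = 2 years.
Route A — deposit NOK, sell forward: 260,000,000 × 1.147800 × 1.1571 = MXN 345,311,038.80.
Route B — convert at spot, deposit MXN: 260,000,000 × 1.2308 × 1.045200 = MXN 334,472,361.60.
The quoted forward overvalues NOK, so borrow MXN, buy NOK at spot, deposit the NOK at 7.39%, and sell the proceeds forward at 1.1571.
Profit = 345,311,038.80 − 334,472,361.60 = MXN 10,838,677.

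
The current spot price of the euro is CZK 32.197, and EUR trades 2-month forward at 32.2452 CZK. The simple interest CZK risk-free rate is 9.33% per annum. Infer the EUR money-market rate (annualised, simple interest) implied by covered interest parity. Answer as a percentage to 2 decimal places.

8.42%

T = 2/12 years.
By CIP, F/S equals the CZK-to-EUR growth ratio: 32.2452/32.197 = 1.0014970.
The CZK side grows by 1 + 0.0933×2/12 = 1.015550.
Hence g_EUR = 1.014032.
(1.014032 − 1)/T = 0.084192, i.e. 8.42%.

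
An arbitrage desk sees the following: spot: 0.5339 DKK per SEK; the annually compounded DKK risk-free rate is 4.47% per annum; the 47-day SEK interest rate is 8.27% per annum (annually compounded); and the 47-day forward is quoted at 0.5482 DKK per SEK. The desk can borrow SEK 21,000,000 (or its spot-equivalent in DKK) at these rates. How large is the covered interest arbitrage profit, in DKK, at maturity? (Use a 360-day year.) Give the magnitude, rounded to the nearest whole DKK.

DKK 356,152

T = 47/360 years.
Route A — deposit SEK, sell forward: 21,000,000 × 1.0104276662 × 0.5482 = DKK 11,632,245.38.
Route B — convert at spot, deposit DKK: 21,000,000 × 0.5339 × 1.0057254918 = DKK 11,276,093.64.
The quoted forward overvalues SEK, so borrow DKK, buy SEK at spot, deposit the SEK at 8.27%, and sell the proceeds forward at 0.5482.
Profit = 11,632,245.38 − 11,276,093.64 = DKK 356,152.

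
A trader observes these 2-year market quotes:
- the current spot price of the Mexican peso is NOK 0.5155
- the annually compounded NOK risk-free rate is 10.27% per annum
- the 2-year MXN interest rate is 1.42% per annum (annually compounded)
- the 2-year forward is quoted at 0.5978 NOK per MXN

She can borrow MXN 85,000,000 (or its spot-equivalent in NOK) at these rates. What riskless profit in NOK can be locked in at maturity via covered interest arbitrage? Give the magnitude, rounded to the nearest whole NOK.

NOK 1,013,435

T = 2 years.
Keep in MXN, deliver into the forward: 85,000,000·1.02860164·0.5978 = NOK 52,266,335.13.
Swap to NOK now, deposit: 85,000,000·0.5155·1.21594729 = NOK 53,279,770.38.
The quoted forward undervalues MXN, so borrow MXN, convert to NOK at spot, deposit the NOK at 10.27%, and buy MXN forward at 0.5978 to cover the loan.
Profit = 53,279,770.38 − 52,266,335.13 = NOK 1,013,435.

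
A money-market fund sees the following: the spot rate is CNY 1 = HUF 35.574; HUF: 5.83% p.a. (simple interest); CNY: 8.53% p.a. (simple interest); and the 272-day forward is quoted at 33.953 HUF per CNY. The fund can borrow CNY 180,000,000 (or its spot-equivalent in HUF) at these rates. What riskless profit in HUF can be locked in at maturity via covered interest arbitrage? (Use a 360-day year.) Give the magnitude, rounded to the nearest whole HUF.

T = 272/360 years.
Keep in CNY, deliver into the forward: 180,000,000·1.064448888889·33.953 = HUF 6,505,421,962.40.
Swap to HUF now, deposit: 180,000,000·35.574·1.044048888889 = HUF 6,685,379,131.20.
The quoted forward undervalues CNY, so borrow CNY, convert to HUF at spot, deposit the HUF at 5.83%, and buy CNY forward at 33.953 to cover the loan.
Arbitrage profit = |6,505,421,962.40 − 6,685,379,131.20| = HUF 179,957,169.

HUF 179,957,169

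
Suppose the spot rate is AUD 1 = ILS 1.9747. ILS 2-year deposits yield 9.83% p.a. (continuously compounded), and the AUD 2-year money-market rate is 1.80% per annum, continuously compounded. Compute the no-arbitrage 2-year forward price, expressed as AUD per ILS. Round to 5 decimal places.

T = 2 years.
ILS growth factor: e^(0.0983×2) = 1.217257.
AUD growth factor: e^(0.0180×2) = 1.0366558.
CIP: F = S · (grow ILS)/(grow AUD) = 1.9747 × 1.217257/1.0366558 = 2.318723 ILS per AUD.
Invert for AUD per ILS: 1 / 2.318723 = 0.43127.

0.43127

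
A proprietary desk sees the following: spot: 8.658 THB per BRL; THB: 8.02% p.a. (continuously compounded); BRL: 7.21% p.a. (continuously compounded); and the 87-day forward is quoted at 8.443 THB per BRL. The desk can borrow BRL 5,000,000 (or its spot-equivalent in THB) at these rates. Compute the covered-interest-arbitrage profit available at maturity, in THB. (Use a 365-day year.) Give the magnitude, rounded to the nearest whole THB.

T = 87/365 years.
Route A — deposit BRL, sell forward: 5,000,000 × 1.0173339994 × 8.443 = THB 42,946,754.78.
Route B — convert at spot, deposit THB: 5,000,000 × 8.658 × 1.0193000481 = THB 44,125,499.08.
The quoted forward undervalues BRL, so borrow BRL, convert to THB at spot, deposit the THB at 8.02%, and buy BRL forward at 8.443 to cover the loan.
The gap between the two covered legs is THB 1,178,744.

THB 1,178,744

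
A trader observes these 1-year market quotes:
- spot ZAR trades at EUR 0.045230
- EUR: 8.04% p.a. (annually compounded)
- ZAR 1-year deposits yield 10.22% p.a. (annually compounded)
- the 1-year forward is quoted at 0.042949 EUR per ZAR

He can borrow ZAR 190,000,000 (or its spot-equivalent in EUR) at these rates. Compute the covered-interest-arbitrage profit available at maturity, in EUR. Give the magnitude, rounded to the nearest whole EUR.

EUR 290,340

T = 1 year.
Route A — deposit ZAR, sell forward: 190,000,000 × 1.102200 × 0.042949 = EUR 8,994,293.68.
Route B — convert at spot, deposit EUR: 190,000,000 × 0.045230 × 1.080400 = EUR 9,284,633.48.
The quoted forward undervalues ZAR, so borrow ZAR, convert to EUR at spot, deposit the EUR at 8.04%, and buy ZAR forward at 0.042949 to cover the loan.
Arbitrage profit = |8,994,293.68 − 9,284,633.48| = EUR 290,340.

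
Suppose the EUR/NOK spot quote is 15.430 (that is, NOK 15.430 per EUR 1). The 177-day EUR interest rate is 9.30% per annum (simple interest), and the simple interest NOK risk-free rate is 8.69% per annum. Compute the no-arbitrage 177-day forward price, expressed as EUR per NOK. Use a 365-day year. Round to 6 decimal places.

0.064993

T = 177/365 years.
NOK growth factor: 1 + 0.0869×177/365 = 1.0421405.
Growth of 1 EUR over T: 1 + 0.0930×177/365 = 1.0450986.
CIP: F = S · (grow NOK)/(grow EUR) = 15.43 × 1.0421405/1.0450986 = 15.38633 NOK per EUR.
Quoted the other way: 1/15.38633 = 0.064993 EUR per NOK.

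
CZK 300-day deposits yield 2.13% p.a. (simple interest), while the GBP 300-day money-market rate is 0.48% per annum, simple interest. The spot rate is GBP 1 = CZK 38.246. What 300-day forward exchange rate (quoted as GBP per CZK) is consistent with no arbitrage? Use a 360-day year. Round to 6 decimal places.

0.025793

T = 300/360 years.
CZK accumulates by 1 + 0.0213×300/360 = 1.017750.
GBP accumulates by 1 + 0.0048×300/360 = 1.004000.
CIP: F = S · (grow CZK)/(grow GBP) = 38.246 × 1.017750/1.004000 = 38.76979 CZK per GBP.
Quoted the other way: 1/38.76979 = 0.025793 GBP per CZK.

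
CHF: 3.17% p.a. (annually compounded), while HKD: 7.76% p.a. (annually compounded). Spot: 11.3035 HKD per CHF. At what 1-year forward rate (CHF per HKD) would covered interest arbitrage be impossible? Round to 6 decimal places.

0.084700

T = 1 year.
HKD growth factor: (1 + 0.0776)^1 = 1.077600.
CHF growth factor: (1 + 0.0317)^1 = 1.031700.
CIP: F = S · (grow HKD)/(grow CHF) = 11.3035 × 1.077600/1.031700 = 11.80639 HKD per CHF.
Invert for CHF per HKD: 1 / 11.80639 = 0.084700.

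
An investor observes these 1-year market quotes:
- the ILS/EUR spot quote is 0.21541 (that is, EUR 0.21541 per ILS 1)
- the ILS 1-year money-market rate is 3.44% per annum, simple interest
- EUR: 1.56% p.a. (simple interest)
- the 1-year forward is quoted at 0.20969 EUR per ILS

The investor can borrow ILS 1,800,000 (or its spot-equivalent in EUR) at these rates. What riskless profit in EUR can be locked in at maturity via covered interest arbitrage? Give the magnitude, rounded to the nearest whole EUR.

EUR 3,361

T = 1 year.
Invest the ILS and cover forward: 1,800,000 × 1.034400 × 0.20969 = EUR 390,426.00.
Convert at spot and invest in EUR: 1,800,000 × 0.21541 × 1.015600 = EUR 393,786.71.
The quoted forward undervalues ILS, so borrow ILS, convert to EUR at spot, deposit the EUR at 1.56%, and buy ILS forward at 0.20969 to cover the loan.
Arbitrage profit = |390,426.00 − 393,786.71| = EUR 3,361.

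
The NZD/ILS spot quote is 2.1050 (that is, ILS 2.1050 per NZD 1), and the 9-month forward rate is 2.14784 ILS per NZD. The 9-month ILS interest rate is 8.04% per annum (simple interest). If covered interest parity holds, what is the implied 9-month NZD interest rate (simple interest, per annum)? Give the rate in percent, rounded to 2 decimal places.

T = 9/12 years.
CIP gives F = S · g_ILS/g_NZD, so g_ILS/g_NZD = 2.14784/2.105 = 1.0203515.
ILS growth factor: 1 + 0.0804×9/12 = 1.060300.
Hence g_NZD = 1.0391517.
r = (1.0391517 − 1)/(9/12) = 0.052202 → 5.22%.

5.22%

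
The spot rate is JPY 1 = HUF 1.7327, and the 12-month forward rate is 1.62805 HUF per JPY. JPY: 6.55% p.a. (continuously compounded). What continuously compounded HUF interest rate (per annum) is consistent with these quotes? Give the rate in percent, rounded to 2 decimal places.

T = 1 year.
By CIP, F/S equals the HUF-to-JPY growth ratio: 1.62805/1.7327 = 0.9396029.
JPY growth factor: e^(0.0655×1) = 1.0676927.
That pins the HUF growth at 1.0032072.
Take logs: ln 1.0032072 / 1 = 0.003202, so 0.32%.

0.32%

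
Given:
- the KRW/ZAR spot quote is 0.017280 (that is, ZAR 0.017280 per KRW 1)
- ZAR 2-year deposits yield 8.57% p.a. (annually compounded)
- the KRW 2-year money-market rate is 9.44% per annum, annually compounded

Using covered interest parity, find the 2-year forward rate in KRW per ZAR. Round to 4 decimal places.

58.8015

T = 2 years.
ZAR growth factor: (1 + 0.0857)^2 = 1.17874449.
KRW accumulates by (1 + 0.0944)^2 = 1.19771136.
CIP: F = S · (grow ZAR)/(grow KRW) = 0.01728 × 1.17874449/1.19771136 = 0.017006355 ZAR per KRW.
Quoted the other way: 1/0.017006355 = 58.8015 KRW per ZAR.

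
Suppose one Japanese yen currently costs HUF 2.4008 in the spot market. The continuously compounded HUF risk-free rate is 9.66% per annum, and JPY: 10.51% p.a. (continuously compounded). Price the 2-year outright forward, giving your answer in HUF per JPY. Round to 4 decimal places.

2.3603

T = 2 years.
HUF accumulates by e^(0.0966×2) = 1.2131254.
JPY growth factor: e^(0.1051×2) = 1.2339248.
Forward (HUF per JPY) = 2.4008 × 1.2131254 / 1.2339248 = 2.360331.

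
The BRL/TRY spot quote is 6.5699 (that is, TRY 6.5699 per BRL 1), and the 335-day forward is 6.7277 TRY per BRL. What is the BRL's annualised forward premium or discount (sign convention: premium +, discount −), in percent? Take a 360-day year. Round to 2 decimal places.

T = 335/360 years.
Period premium: (6.7277 − 6.5699)/6.5699 = 0.0240186.
×(1/T) gives 2.58% p.a.

+2.58%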